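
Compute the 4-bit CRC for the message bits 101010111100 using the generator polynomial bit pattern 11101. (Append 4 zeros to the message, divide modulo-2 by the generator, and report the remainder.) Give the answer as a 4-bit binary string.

Append 4 zeros: 1010101111000000. Divide by 11101 (XOR where the leading bit is 1):
  pos 0: 10101 XOR 11101 = 01000
  pos 1: 10000 XOR 11101 = 01101
  pos 2: 11011 XOR 11101 = 00110
  pos 4: 11011 XOR 11101 = 00110
  pos 6: 11010 XOR 11101 = 00111
  pos 8: 11100 XOR 11101 = 00001
Remainder (last 4 bits) = 1000. This is the CRC / FCS.

1000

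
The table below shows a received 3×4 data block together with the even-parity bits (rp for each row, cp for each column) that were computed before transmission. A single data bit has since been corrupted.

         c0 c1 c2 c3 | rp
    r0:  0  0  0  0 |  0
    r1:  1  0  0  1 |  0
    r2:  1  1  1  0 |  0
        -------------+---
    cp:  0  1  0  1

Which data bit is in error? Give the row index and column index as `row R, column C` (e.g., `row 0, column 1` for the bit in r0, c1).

row 2, column 2

Recompute each row's even parity and compare to rp:
  r0: data parity 0, sent rp 0 → ok
  r1: data parity 0, sent rp 0 → ok
  r2: data parity 1, sent rp 0 → mismatch
Recompute each column's even parity and compare to cp:
  c0: data parity 0, sent cp 0 → ok
  c1: data parity 1, sent cp 1 → ok
  c2: data parity 1, sent cp 0 → mismatch
  c3: data parity 1, sent cp 1 → ok
Exactly one row (r2) and one column (c2) fail → the flipped bit is at their intersection.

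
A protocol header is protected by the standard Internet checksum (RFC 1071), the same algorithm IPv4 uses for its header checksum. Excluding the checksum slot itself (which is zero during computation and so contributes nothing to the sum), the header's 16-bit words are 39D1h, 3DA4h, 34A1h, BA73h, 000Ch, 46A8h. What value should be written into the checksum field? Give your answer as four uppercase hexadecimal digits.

52C1

One's-complement addition (fold any carry out of bit 15 back into bit 0):
  0x39D1 + 0x3DA4 = 0x07775
  0x7775 + 0x34A1 = 0x0AC16
  0xAC16 + 0xBA73 = 0x16689 → wrap carry → 0x668A
  0x668A + 0x000C = 0x06696
  0x6696 + 0x46A8 = 0x0AD3E
One's-complement sum = 0xAD3E.
Checksum = ~0xAD3E & 0xFFFF = 0x52C1.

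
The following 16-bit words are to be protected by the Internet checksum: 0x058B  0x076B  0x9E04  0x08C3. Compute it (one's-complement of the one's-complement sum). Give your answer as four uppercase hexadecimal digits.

One's-complement addition (fold any carry out of bit 15 back into bit 0):
  0x058B + 0x076B = 0x00CF6
  0x0CF6 + 0x9E04 = 0x0AAFA
  0xAAFA + 0x08C3 = 0x0B3BD
One's-complement sum = 0xB3BD.
Checksum = ~0xB3BD & 0xFFFF = 0x4C42.

4C42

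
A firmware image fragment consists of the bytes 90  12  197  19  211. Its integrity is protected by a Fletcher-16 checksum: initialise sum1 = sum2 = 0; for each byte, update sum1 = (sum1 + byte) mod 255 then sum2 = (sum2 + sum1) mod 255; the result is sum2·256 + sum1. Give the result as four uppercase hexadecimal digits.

Running sums (mod 255):
  after byte 0 (90): sum1=90, sum2=90
  after byte 1 (12): sum1=102, sum2=192
  after byte 2 (197): sum1=44, sum2=236
  after byte 3 (19): sum1=63, sum2=44
  after byte 4 (211): sum1=19, sum2=63
Checksum = sum2·256 + sum1 = 63·256 + 19 = 16147 = 0x3F13.

3F13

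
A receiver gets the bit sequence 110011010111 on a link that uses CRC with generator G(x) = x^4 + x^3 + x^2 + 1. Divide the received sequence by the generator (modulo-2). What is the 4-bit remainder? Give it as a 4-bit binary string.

0000

Modulo-2 division of 110011010111 by 11101:
  pos 0: 11001 XOR 11101 = 00100
  pos 2: 10010 XOR 11101 = 01111
  pos 3: 11111 XOR 11101 = 00010
  pos 6: 10011 XOR 11101 = 01110
  pos 7: 11101 XOR 11101 = 00000
Remainder = 0000 (zero — the frame passes the CRC check).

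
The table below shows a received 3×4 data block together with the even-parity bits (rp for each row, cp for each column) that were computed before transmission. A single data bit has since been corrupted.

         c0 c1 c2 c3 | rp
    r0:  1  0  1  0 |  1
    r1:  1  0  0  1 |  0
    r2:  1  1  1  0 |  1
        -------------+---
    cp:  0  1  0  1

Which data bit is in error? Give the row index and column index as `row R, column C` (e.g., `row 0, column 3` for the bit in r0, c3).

row 0, column 0

Recompute each row's even parity and compare to rp:
  r0: data parity 0, sent rp 1 → mismatch
  r1: data parity 0, sent rp 0 → ok
  r2: data parity 1, sent rp 1 → ok
Recompute each column's even parity and compare to cp:
  c0: data parity 1, sent cp 0 → mismatch
  c1: data parity 1, sent cp 1 → ok
  c2: data parity 0, sent cp 0 → ok
  c3: data parity 1, sent cp 1 → ok
Exactly one row (r0) and one column (c0) fail → the flipped bit is at their intersection.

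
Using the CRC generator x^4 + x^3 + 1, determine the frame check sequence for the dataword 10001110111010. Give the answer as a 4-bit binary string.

Append 4 zeros: 100011101110100000. Divide by 11001 (XOR where the leading bit is 1):
  pos 0: 10001 XOR 11001 = 01000
  pos 1: 10001 XOR 11001 = 01000
  pos 2: 10001 XOR 11001 = 01000
  pos 3: 10000 XOR 11001 = 01001
  pos 4: 10011 XOR 11001 = 01010
  pos 5: 10101 XOR 11001 = 01100
  pos 6: 11001 XOR 11001 = 00000
  pos 12: 10000 XOR 11001 = 01001
  pos 13: 10010 XOR 11001 = 01011
Remainder (last 4 bits) = 1011. This is the CRC / FCS.

1011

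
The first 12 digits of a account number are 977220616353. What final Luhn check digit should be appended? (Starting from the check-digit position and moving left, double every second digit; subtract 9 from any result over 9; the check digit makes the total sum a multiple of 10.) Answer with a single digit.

2

Partial digits right→left: 3 5 3 6 1 6 0 2 2 7 7 9
Double every second digit counting from the check-digit position (so the 1st, 3rd, 5th, ... of the partial from the right).
  doubled (with −9 where >9): 6 6 2 0 4 5 → sum 23
  kept as-is: 5 6 6 2 7 9 → sum 35
Total = 23 + 35 = 58.
Check digit = (10 − (58 mod 10)) mod 10 = 2.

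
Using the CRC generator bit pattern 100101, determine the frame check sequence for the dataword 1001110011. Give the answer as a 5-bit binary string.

Append 5 zeros: 100111001100000. Divide by 100101 (XOR where the leading bit is 1):
  pos 0: 100111 XOR 100101 = 000010
  pos 4: 100011 XOR 100101 = 000110
  pos 7: 110000 XOR 100101 = 010101
  pos 8: 101010 XOR 100101 = 001111
Remainder (last 5 bits) = 11110. This is the CRC / FCS.

11110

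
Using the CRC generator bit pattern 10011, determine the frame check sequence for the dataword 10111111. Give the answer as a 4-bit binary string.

Append 4 zeros: 101111110000. Divide by 10011 (XOR where the leading bit is 1):
  pos 0: 10111 XOR 10011 = 00100
  pos 2: 10011 XOR 10011 = 00000
  pos 7: 10000 XOR 10011 = 00011
Remainder (last 4 bits) = 0011. This is the CRC / FCS.

0011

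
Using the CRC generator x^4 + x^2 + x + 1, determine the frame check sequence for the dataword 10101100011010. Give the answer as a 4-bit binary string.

Append 4 zeros: 101011000110100000. Divide by 10111 (XOR where the leading bit is 1):
  pos 0: 10101 XOR 10111 = 00010
  pos 3: 10100 XOR 10111 = 00011
  pos 6: 11011 XOR 10111 = 01100
  pos 7: 11000 XOR 10111 = 01111
  pos 8: 11111 XOR 10111 = 01000
  pos 9: 10000 XOR 10111 = 00111
  pos 11: 11100 XOR 10111 = 01011
  pos 12: 10110 XOR 10111 = 00001
Remainder (last 4 bits) = 0010. This is the CRC / FCS.

0010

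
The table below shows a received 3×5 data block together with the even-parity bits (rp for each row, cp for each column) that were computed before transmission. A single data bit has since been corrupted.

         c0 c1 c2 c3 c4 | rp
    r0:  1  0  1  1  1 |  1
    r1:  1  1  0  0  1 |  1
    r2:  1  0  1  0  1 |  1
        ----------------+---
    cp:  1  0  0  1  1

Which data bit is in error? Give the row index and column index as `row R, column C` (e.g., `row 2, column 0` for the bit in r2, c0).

Recompute each row's even parity and compare to rp:
  r0: data parity 0, sent rp 1 → mismatch
  r1: data parity 1, sent rp 1 → ok
  r2: data parity 1, sent rp 1 → ok
Recompute each column's even parity and compare to cp:
  c0: data parity 1, sent cp 1 → ok
  c1: data parity 1, sent cp 0 → mismatch
  c2: data parity 0, sent cp 0 → ok
  c3: data parity 1, sent cp 1 → ok
  c4: data parity 1, sent cp 1 → ok
Exactly one row (r0) and one column (c1) fail → the flipped bit is at their intersection.

row 0, column 1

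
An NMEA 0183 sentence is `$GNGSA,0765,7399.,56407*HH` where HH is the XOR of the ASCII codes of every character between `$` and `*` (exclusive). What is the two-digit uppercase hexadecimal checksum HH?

6E

XOR the ASCII codes of the payload characters:
  'G' = 0x47 → acc = 0x47
  'N' = 0x4E → acc = 0x09
  'G' = 0x47 → acc = 0x4E
  'S' = 0x53 → acc = 0x1D
  'A' = 0x41 → acc = 0x5C
  ',' = 0x2C → acc = 0x70
  '0' = 0x30 → acc = 0x40
  '7' = 0x37 → acc = 0x77
  '6' = 0x36 → acc = 0x41
  '5' = 0x35 → acc = 0x74
  ',' = 0x2C → acc = 0x58
  '7' = 0x37 → acc = 0x6F
  '3' = 0x33 → acc = 0x5C
  '9' = 0x39 → acc = 0x65
  '9' = 0x39 → acc = 0x5C
  '.' = 0x2E → acc = 0x72
  ',' = 0x2C → acc = 0x5E
  '5' = 0x35 → acc = 0x6B
  '6' = 0x36 → acc = 0x5D
  '4' = 0x34 → acc = 0x69
  '0' = 0x30 → acc = 0x59
  '7' = 0x37 → acc = 0x6E
Checksum = 0x6E.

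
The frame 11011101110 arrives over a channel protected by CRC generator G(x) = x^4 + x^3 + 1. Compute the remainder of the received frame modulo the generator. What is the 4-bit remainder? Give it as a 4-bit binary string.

Modulo-2 division of 11011101110 by 11001:
  pos 0: 11011 XOR 11001 = 00010
  pos 3: 10101 XOR 11001 = 01100
  pos 4: 11001 XOR 11001 = 00000
Remainder = 0010 (nonzero — an error is detected).

0010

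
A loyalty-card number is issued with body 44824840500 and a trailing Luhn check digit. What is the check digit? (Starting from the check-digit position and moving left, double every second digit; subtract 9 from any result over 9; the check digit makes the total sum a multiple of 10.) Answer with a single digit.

Partial digits right→left: 0 0 5 0 4 8 4 2 8 4 4
Double every second digit counting from the check-digit position (so the 1st, 3rd, 5th, ... of the partial from the right).
  doubled (with −9 where >9): 0 1 8 8 7 8 → sum 32
  kept as-is: 0 0 8 2 4 → sum 14
Total = 32 + 14 = 46.
Check digit = (10 − (46 mod 10)) mod 10 = 4.

4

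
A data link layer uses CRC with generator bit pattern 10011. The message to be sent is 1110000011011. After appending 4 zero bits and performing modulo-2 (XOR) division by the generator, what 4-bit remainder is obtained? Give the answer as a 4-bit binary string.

0001

Append 4 zeros: 11100000110110000. Divide by 10011 (XOR where the leading bit is 1):
  pos 0: 11100 XOR 10011 = 01111
  pos 1: 11110 XOR 10011 = 01101
  pos 2: 11010 XOR 10011 = 01001
  pos 3: 10010 XOR 10011 = 00001
  pos 7: 11101 XOR 10011 = 01110
  pos 8: 11101 XOR 10011 = 01110
  pos 9: 11100 XOR 10011 = 01111
  pos 10: 11110 XOR 10011 = 01101
  pos 11: 11010 XOR 10011 = 01001
  pos 12: 10010 XOR 10011 = 00001
Remainder (last 4 bits) = 0001. This is the CRC / FCS.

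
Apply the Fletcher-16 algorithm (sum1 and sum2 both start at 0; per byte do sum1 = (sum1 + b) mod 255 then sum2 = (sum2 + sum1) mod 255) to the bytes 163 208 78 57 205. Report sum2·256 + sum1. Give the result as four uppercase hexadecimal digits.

A0C9

Running sums (mod 255):
  after byte 0 (163): sum1=163, sum2=163
  after byte 1 (208): sum1=116, sum2=24
  after byte 2 (78): sum1=194, sum2=218
  after byte 3 (57): sum1=251, sum2=214
  after byte 4 (205): sum1=201, sum2=160
Checksum = sum2·256 + sum1 = 160·256 + 201 = 41161 = 0xA0C9.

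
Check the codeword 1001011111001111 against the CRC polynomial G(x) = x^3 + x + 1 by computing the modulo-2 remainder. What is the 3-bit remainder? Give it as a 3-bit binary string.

000

Modulo-2 division of 1001011111001111 by 1011:
  pos 0: 1001 XOR 1011 = 0010
  pos 2: 1001 XOR 1011 = 0010
  pos 4: 1011 XOR 1011 = 0000
  pos 8: 1100 XOR 1011 = 0111
  pos 9: 1111 XOR 1011 = 0100
  pos 10: 1001 XOR 1011 = 0010
  pos 12: 1011 XOR 1011 = 0000
Remainder = 000 (zero — the frame passes the CRC check).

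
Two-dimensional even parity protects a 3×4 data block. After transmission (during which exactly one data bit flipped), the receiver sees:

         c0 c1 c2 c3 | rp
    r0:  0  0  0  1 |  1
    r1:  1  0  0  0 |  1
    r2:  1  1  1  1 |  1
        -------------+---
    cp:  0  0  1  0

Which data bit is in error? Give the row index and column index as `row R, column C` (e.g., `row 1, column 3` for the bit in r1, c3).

row 2, column 1

Recompute each row's even parity and compare to rp:
  r0: data parity 1, sent rp 1 → ok
  r1: data parity 1, sent rp 1 → ok
  r2: data parity 0, sent rp 1 → mismatch
Recompute each column's even parity and compare to cp:
  c0: data parity 0, sent cp 0 → ok
  c1: data parity 1, sent cp 0 → mismatch
  c2: data parity 1, sent cp 1 → ok
  c3: data parity 0, sent cp 0 → ok
Exactly one row (r2) and one column (c1) fail → the flipped bit is at their intersection.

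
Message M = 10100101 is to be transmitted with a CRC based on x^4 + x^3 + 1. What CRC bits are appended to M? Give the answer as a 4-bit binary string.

Append 4 zeros: 101001010000. Divide by 11001 (XOR where the leading bit is 1):
  pos 0: 10100 XOR 11001 = 01101
  pos 1: 11011 XOR 11001 = 00010
  pos 4: 10010 XOR 11001 = 01011
  pos 5: 10110 XOR 11001 = 01111
  pos 6: 11110 XOR 11001 = 00111
Remainder (last 4 bits) = 1110. This is the CRC / FCS.

1110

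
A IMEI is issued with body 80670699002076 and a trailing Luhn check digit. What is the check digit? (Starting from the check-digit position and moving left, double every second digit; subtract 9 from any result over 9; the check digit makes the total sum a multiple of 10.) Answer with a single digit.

8

Partial digits right→left: 6 7 0 2 0 0 9 9 6 0 7 6 0 8
Double every second digit counting from the check-digit position (so the 1st, 3rd, 5th, ... of the partial from the right).
  doubled (with −9 where >9): 3 0 0 9 3 5 0 → sum 20
  kept as-is: 7 2 0 9 0 6 8 → sum 32
Total = 20 + 32 = 52.
Check digit = (10 − (52 mod 10)) mod 10 = 8.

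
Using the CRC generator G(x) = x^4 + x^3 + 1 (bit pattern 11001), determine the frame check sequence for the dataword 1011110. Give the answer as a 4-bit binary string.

0111

Append 4 zeros: 10111100000. Divide by 11001 (XOR where the leading bit is 1):
  pos 0: 10111 XOR 11001 = 01110
  pos 1: 11101 XOR 11001 = 00100
  pos 3: 10000 XOR 11001 = 01001
  pos 4: 10010 XOR 11001 = 01011
  pos 5: 10110 XOR 11001 = 01111
  pos 6: 11110 XOR 11001 = 00111
Remainder (last 4 bits) = 0111. This is the CRC / FCS.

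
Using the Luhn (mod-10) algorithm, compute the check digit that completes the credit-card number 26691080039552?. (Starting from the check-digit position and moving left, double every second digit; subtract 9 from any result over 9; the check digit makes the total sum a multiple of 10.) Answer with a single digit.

6

Partial digits right→left: 2 5 5 9 3 0 0 8 0 1 9 6 6 2
Double every second digit counting from the check-digit position (so the 1st, 3rd, 5th, ... of the partial from the right).
  doubled (with −9 where >9): 4 1 6 0 0 9 3 → sum 23
  kept as-is: 5 9 0 8 1 6 2 → sum 31
Total = 23 + 31 = 54.
Check digit = (10 − (54 mod 10)) mod 10 = 6.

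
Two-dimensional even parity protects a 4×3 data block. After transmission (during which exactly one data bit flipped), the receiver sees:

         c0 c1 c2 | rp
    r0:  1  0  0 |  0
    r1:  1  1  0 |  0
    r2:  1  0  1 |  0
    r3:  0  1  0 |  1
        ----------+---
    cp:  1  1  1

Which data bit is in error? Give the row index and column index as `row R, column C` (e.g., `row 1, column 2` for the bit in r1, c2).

Recompute each row's even parity and compare to rp:
  r0: data parity 1, sent rp 0 → mismatch
  r1: data parity 0, sent rp 0 → ok
  r2: data parity 0, sent rp 0 → ok
  r3: data parity 1, sent rp 1 → ok
Recompute each column's even parity and compare to cp:
  c0: data parity 1, sent cp 1 → ok
  c1: data parity 0, sent cp 1 → mismatch
  c2: data parity 1, sent cp 1 → ok
Exactly one row (r0) and one column (c1) fail → the flipped bit is at their intersection.

row 0, column 1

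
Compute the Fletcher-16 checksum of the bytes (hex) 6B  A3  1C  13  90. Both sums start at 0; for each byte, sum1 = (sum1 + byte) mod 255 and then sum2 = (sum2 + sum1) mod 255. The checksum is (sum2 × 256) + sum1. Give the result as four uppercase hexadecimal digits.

B2CE

Running sums (mod 255):
  after byte 0 (6B): sum1=107, sum2=107
  after byte 1 (A3): sum1=15, sum2=122
  after byte 2 (1C): sum1=43, sum2=165
  after byte 3 (13): sum1=62, sum2=227
  after byte 4 (90): sum1=206, sum2=178
Checksum = sum2·256 + sum1 = 178·256 + 206 = 45774 = 0xB2CE.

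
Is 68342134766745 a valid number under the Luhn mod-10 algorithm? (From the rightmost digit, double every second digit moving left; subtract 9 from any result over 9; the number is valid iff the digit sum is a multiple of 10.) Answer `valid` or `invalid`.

valid

From the right, keep odd positions and double even positions (subtract 9 from any doubled value over 9):
  doubled (positions 2,4,...): 8 3 5 6 4 6 3 → sum 35
  kept (positions 1,3,...): 5 7 6 4 1 4 8 → sum 35
Total = 70.
70 mod 10 = 0, so the number is valid.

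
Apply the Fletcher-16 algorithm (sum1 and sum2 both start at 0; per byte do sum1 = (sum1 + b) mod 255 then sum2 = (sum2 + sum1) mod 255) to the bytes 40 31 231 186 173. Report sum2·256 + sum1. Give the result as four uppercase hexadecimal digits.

2097

Running sums (mod 255):
  after byte 0 (40): sum1=40, sum2=40
  after byte 1 (31): sum1=71, sum2=111
  after byte 2 (231): sum1=47, sum2=158
  after byte 3 (186): sum1=233, sum2=136
  after byte 4 (173): sum1=151, sum2=32
Checksum = sum2·256 + sum1 = 32·256 + 151 = 8343 = 0x2097.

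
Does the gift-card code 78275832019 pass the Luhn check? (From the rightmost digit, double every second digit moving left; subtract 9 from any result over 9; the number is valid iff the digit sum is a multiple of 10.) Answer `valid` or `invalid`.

invalid

From the right, keep odd positions and double even positions (subtract 9 from any doubled value over 9):
  doubled (positions 2,4,...): 2 4 7 5 7 → sum 25
  kept (positions 1,3,...): 9 0 3 5 2 7 → sum 26
Total = 51.
51 mod 10 = 1, so the number is invalid.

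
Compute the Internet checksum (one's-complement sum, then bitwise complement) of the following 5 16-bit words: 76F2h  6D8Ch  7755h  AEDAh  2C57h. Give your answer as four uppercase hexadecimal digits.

C8F9

One's-complement addition (fold any carry out of bit 15 back into bit 0):
  0x76F2 + 0x6D8C = 0x0E47E
  0xE47E + 0x7755 = 0x15BD3 → wrap carry → 0x5BD4
  0x5BD4 + 0xAEDA = 0x10AAE → wrap carry → 0x0AAF
  0x0AAF + 0x2C57 = 0x03706
One's-complement sum = 0x3706.
Checksum = ~0x3706 & 0xFFFF = 0xC8F9.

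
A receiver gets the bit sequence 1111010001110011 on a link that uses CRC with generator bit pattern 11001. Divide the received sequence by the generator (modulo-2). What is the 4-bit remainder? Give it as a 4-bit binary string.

Modulo-2 division of 1111010001110011 by 11001:
  pos 0: 11110 XOR 11001 = 00111
  pos 2: 11110 XOR 11001 = 00111
  pos 4: 11100 XOR 11001 = 00101
  pos 6: 10111 XOR 11001 = 01110
  pos 7: 11101 XOR 11001 = 00100
  pos 9: 10000 XOR 11001 = 01001
  pos 10: 10011 XOR 11001 = 01010
  pos 11: 10101 XOR 11001 = 01100
Remainder = 1100 (nonzero — an error is detected).

1100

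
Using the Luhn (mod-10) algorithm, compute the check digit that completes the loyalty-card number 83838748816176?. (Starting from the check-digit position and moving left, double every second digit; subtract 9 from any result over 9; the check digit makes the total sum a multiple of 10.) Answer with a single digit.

0

Partial digits right→left: 6 7 1 6 1 8 8 4 7 8 3 8 3 8
Double every second digit counting from the check-digit position (so the 1st, 3rd, 5th, ... of the partial from the right).
  doubled (with −9 where >9): 3 2 2 7 5 6 6 → sum 31
  kept as-is: 7 6 8 4 8 8 8 → sum 49
Total = 31 + 49 = 80.
Check digit = (10 − (80 mod 10)) mod 10 = 0.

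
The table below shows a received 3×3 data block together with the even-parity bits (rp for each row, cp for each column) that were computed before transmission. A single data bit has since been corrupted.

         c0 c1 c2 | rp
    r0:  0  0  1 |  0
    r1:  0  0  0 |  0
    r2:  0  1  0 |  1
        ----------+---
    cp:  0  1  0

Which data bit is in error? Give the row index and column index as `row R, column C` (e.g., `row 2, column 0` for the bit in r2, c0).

Recompute each row's even parity and compare to rp:
  r0: data parity 1, sent rp 0 → mismatch
  r1: data parity 0, sent rp 0 → ok
  r2: data parity 1, sent rp 1 → ok
Recompute each column's even parity and compare to cp:
  c0: data parity 0, sent cp 0 → ok
  c1: data parity 1, sent cp 1 → ok
  c2: data parity 1, sent cp 0 → mismatch
Exactly one row (r0) and one column (c2) fail → the flipped bit is at their intersection.

row 0, column 2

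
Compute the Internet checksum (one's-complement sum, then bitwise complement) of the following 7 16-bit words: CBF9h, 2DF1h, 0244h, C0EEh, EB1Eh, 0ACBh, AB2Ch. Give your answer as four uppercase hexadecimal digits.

One's-complement addition (fold any carry out of bit 15 back into bit 0):
  0xCBF9 + 0x2DF1 = 0x0F9EA
  0xF9EA + 0x0244 = 0x0FC2E
  0xFC2E + 0xC0EE = 0x1BD1C → wrap carry → 0xBD1D
  0xBD1D + 0xEB1E = 0x1A83B → wrap carry → 0xA83C
  0xA83C + 0x0ACB = 0x0B307
  0xB307 + 0xAB2C = 0x15E33 → wrap carry → 0x5E34
One's-complement sum = 0x5E34.
Checksum = ~0x5E34 & 0xFFFF = 0xA1CB.

A1CB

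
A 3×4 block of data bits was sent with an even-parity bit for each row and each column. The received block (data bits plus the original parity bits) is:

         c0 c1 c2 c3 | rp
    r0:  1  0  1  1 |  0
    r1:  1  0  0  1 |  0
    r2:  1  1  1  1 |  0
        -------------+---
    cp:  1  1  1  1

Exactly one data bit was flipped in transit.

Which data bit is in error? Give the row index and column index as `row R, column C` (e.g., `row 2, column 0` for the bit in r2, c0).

Recompute each row's even parity and compare to rp:
  r0: data parity 1, sent rp 0 → mismatch
  r1: data parity 0, sent rp 0 → ok
  r2: data parity 0, sent rp 0 → ok
Recompute each column's even parity and compare to cp:
  c0: data parity 1, sent cp 1 → ok
  c1: data parity 1, sent cp 1 → ok
  c2: data parity 0, sent cp 1 → mismatch
  c3: data parity 1, sent cp 1 → ok
Exactly one row (r0) and one column (c2) fail → the flipped bit is at their intersection.

row 0, column 2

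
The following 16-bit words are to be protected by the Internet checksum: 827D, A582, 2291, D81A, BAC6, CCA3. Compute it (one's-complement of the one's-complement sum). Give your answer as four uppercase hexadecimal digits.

55E9

One's-complement addition (fold any carry out of bit 15 back into bit 0):
  0x827D + 0xA582 = 0x127FF → wrap carry → 0x2800
  0x2800 + 0x2291 = 0x04A91
  0x4A91 + 0xD81A = 0x122AB → wrap carry → 0x22AC
  0x22AC + 0xBAC6 = 0x0DD72
  0xDD72 + 0xCCA3 = 0x1AA15 → wrap carry → 0xAA16
One's-complement sum = 0xAA16.
Checksum = ~0xAA16 & 0xFFFF = 0x55E9.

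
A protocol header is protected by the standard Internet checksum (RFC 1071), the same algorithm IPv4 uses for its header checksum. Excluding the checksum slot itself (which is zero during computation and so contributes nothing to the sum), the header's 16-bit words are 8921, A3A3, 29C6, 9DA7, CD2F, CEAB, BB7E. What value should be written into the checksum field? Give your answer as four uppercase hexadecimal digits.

B472

One's-complement addition (fold any carry out of bit 15 back into bit 0):
  0x8921 + 0xA3A3 = 0x12CC4 → wrap carry → 0x2CC5
  0x2CC5 + 0x29C6 = 0x0568B
  0x568B + 0x9DA7 = 0x0F432
  0xF432 + 0xCD2F = 0x1C161 → wrap carry → 0xC162
  0xC162 + 0xCEAB = 0x1900D → wrap carry → 0x900E
  0x900E + 0xBB7E = 0x14B8C → wrap carry → 0x4B8D
One's-complement sum = 0x4B8D.
Checksum = ~0x4B8D & 0xFFFF = 0xB472.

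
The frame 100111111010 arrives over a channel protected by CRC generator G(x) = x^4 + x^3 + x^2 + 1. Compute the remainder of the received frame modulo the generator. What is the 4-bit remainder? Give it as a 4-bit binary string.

Modulo-2 division of 100111111010 by 11101:
  pos 0: 10011 XOR 11101 = 01110
  pos 1: 11101 XOR 11101 = 00000
  pos 6: 11101 XOR 11101 = 00000
Remainder = 0000 (zero — the frame passes the CRC check).

0000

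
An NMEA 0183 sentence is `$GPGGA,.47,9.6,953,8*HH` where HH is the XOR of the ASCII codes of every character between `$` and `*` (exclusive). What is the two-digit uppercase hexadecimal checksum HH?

XOR the ASCII codes of the payload characters:
  'G' = 0x47 → acc = 0x47
  'P' = 0x50 → acc = 0x17
  'G' = 0x47 → acc = 0x50
  'G' = 0x47 → acc = 0x17
  'A' = 0x41 → acc = 0x56
  ',' = 0x2C → acc = 0x7A
  '.' = 0x2E → acc = 0x54
  '4' = 0x34 → acc = 0x60
  '7' = 0x37 → acc = 0x57
  ',' = 0x2C → acc = 0x7B
  '9' = 0x39 → acc = 0x42
  '.' = 0x2E → acc = 0x6C
  '6' = 0x36 → acc = 0x5A
  ',' = 0x2C → acc = 0x76
  '9' = 0x39 → acc = 0x4F
  '5' = 0x35 → acc = 0x7A
  '3' = 0x33 → acc = 0x49
  ',' = 0x2C → acc = 0x65
  '8' = 0x38 → acc = 0x5D
Checksum = 0x5D.

5D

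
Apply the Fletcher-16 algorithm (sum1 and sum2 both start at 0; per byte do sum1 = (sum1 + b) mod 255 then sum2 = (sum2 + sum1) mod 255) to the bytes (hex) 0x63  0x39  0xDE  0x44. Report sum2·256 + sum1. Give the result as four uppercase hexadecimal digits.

3BBF

Running sums (mod 255):
  after byte 0 (0x63): sum1=99, sum2=99
  after byte 1 (0x39): sum1=156, sum2=0
  after byte 2 (0xDE): sum1=123, sum2=123
  after byte 3 (0x44): sum1=191, sum2=59
Checksum = sum2·256 + sum1 = 59·256 + 191 = 15295 = 0x3BBF.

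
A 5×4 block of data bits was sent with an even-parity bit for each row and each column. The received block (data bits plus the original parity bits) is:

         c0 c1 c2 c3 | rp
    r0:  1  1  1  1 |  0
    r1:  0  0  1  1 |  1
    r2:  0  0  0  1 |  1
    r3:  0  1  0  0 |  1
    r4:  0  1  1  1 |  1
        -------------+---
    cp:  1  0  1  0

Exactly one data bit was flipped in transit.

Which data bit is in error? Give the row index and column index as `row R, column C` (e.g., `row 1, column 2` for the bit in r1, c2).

row 1, column 1

Recompute each row's even parity and compare to rp:
  r0: data parity 0, sent rp 0 → ok
  r1: data parity 0, sent rp 1 → mismatch
  r2: data parity 1, sent rp 1 → ok
  r3: data parity 1, sent rp 1 → ok
  r4: data parity 1, sent rp 1 → ok
Recompute each column's even parity and compare to cp:
  c0: data parity 1, sent cp 1 → ok
  c1: data parity 1, sent cp 0 → mismatch
  c2: data parity 1, sent cp 1 → ok
  c3: data parity 0, sent cp 0 → ok
Exactly one row (r1) and one column (c1) fail → the flipped bit is at their intersection.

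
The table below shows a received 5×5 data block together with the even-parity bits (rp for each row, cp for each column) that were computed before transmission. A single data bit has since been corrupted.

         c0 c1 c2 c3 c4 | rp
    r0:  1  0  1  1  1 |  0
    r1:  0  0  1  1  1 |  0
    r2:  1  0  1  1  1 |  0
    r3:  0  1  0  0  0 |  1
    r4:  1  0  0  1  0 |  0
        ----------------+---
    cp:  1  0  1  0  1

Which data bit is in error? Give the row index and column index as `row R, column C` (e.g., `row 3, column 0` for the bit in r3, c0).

row 1, column 1

Recompute each row's even parity and compare to rp:
  r0: data parity 0, sent rp 0 → ok
  r1: data parity 1, sent rp 0 → mismatch
  r2: data parity 0, sent rp 0 → ok
  r3: data parity 1, sent rp 1 → ok
  r4: data parity 0, sent rp 0 → ok
Recompute each column's even parity and compare to cp:
  c0: data parity 1, sent cp 1 → ok
  c1: data parity 1, sent cp 0 → mismatch
  c2: data parity 1, sent cp 1 → ok
  c3: data parity 0, sent cp 0 → ok
  c4: data parity 1, sent cp 1 → ok
Exactly one row (r1) and one column (c1) fail → the flipped bit is at their intersection.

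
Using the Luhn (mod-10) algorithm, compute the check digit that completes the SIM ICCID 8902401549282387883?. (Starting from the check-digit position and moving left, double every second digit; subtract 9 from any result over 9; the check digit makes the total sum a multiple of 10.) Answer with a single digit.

Partial digits right→left: 3 8 8 7 8 3 2 8 2 9 4 5 1 0 4 2 0 9 8
Double every second digit counting from the check-digit position (so the 1st, 3rd, 5th, ... of the partial from the right).
  doubled (with −9 where >9): 6 7 7 4 4 8 2 8 0 7 → sum 53
  kept as-is: 8 7 3 8 9 5 0 2 9 → sum 51
Total = 53 + 51 = 104.
Check digit = (10 − (104 mod 10)) mod 10 = 6.

6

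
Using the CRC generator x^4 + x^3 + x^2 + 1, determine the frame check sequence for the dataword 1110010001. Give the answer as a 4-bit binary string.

1011

Append 4 zeros: 11100100010000. Divide by 11101 (XOR where the leading bit is 1):
  pos 0: 11100 XOR 11101 = 00001
  pos 4: 11000 XOR 11101 = 00101
  pos 6: 10110 XOR 11101 = 01011
  pos 7: 10110 XOR 11101 = 01011
  pos 8: 10110 XOR 11101 = 01011
  pos 9: 10110 XOR 11101 = 01011
Remainder (last 4 bits) = 1011. This is the CRC / FCS.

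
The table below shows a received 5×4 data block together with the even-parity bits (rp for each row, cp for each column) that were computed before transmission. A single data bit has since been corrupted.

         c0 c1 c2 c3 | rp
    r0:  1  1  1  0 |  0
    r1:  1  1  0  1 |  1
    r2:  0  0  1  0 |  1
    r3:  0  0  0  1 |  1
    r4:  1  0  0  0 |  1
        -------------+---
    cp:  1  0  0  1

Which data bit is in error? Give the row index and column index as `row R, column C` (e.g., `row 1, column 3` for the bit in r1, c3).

row 0, column 3

Recompute each row's even parity and compare to rp:
  r0: data parity 1, sent rp 0 → mismatch
  r1: data parity 1, sent rp 1 → ok
  r2: data parity 1, sent rp 1 → ok
  r3: data parity 1, sent rp 1 → ok
  r4: data parity 1, sent rp 1 → ok
Recompute each column's even parity and compare to cp:
  c0: data parity 1, sent cp 1 → ok
  c1: data parity 0, sent cp 0 → ok
  c2: data parity 0, sent cp 0 → ok
  c3: data parity 0, sent cp 1 → mismatch
Exactly one row (r0) and one column (c3) fail → the flipped bit is at their intersection.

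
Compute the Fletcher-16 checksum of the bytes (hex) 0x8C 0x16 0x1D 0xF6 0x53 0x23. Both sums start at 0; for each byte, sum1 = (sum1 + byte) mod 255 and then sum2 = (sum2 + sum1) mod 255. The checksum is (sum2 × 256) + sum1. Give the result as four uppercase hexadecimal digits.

DC2D

Running sums (mod 255):
  after byte 0 (0x8C): sum1=140, sum2=140
  after byte 1 (0x16): sum1=162, sum2=47
  after byte 2 (0x1D): sum1=191, sum2=238
  after byte 3 (0xF6): sum1=182, sum2=165
  after byte 4 (0x53): sum1=10, sum2=175
  after byte 5 (0x23): sum1=45, sum2=220
Checksum = sum2·256 + sum1 = 220·256 + 45 = 56365 = 0xDC2D.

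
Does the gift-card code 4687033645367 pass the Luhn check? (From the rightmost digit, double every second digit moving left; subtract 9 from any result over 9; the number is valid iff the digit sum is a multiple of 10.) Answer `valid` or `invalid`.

valid

From the right, keep odd positions and double even positions (subtract 9 from any doubled value over 9):
  doubled (positions 2,4,...): 3 1 3 6 5 3 → sum 21
  kept (positions 1,3,...): 7 3 4 3 0 8 4 → sum 29
Total = 50.
50 mod 10 = 0, so the number is valid.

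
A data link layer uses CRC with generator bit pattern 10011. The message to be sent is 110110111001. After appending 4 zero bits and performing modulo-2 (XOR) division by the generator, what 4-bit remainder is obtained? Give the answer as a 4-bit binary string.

1110

Append 4 zeros: 1101101110010000. Divide by 10011 (XOR where the leading bit is 1):
  pos 0: 11011 XOR 10011 = 01000
  pos 1: 10000 XOR 10011 = 00011
  pos 4: 11111 XOR 10011 = 01100
  pos 5: 11000 XOR 10011 = 01011
  pos 6: 10110 XOR 10011 = 00101
  pos 8: 10110 XOR 10011 = 00101
  pos 10: 10100 XOR 10011 = 00111
Remainder (last 4 bits) = 1110. This is the CRC / FCS.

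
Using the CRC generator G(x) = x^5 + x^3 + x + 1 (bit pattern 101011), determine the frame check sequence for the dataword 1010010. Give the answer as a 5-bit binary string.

00111

Append 5 zeros: 101001000000. Divide by 101011 (XOR where the leading bit is 1):
  pos 0: 101001 XOR 101011 = 000010
  pos 4: 100000 XOR 101011 = 001011
  pos 6: 101100 XOR 101011 = 000111
Remainder (last 5 bits) = 00111. This is the CRC / FCS.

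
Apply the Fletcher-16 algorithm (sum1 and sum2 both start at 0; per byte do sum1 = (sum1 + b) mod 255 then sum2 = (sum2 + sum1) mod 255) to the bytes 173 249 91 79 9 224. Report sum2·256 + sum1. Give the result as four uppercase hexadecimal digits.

Running sums (mod 255):
  after byte 0 (173): sum1=173, sum2=173
  after byte 1 (249): sum1=167, sum2=85
  after byte 2 (91): sum1=3, sum2=88
  after byte 3 (79): sum1=82, sum2=170
  after byte 4 (9): sum1=91, sum2=6
  after byte 5 (224): sum1=60, sum2=66
Checksum = sum2·256 + sum1 = 66·256 + 60 = 16956 = 0x423C.

423C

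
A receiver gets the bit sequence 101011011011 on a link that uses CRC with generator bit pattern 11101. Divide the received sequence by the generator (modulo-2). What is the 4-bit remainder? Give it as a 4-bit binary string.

0000

Modulo-2 division of 101011011011 by 11101:
  pos 0: 10101 XOR 11101 = 01000
  pos 1: 10001 XOR 11101 = 01100
  pos 2: 11000 XOR 11101 = 00101
  pos 4: 10111 XOR 11101 = 01010
  pos 5: 10100 XOR 11101 = 01001
  pos 6: 10011 XOR 11101 = 01110
  pos 7: 11101 XOR 11101 = 00000
Remainder = 0000 (zero — the frame passes the CRC check).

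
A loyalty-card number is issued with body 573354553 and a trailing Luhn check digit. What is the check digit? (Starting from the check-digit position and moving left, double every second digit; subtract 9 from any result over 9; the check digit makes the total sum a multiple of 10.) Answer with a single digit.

Partial digits right→left: 3 5 5 4 5 3 3 7 5
Double every second digit counting from the check-digit position (so the 1st, 3rd, 5th, ... of the partial from the right).
  doubled (with −9 where >9): 6 1 1 6 1 → sum 15
  kept as-is: 5 4 3 7 → sum 19
Total = 15 + 19 = 34.
Check digit = (10 − (34 mod 10)) mod 10 = 6.

6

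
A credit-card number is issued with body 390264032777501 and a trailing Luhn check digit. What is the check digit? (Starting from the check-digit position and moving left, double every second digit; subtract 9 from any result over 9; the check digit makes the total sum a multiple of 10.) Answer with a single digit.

Partial digits right→left: 1 0 5 7 7 7 2 3 0 4 6 2 0 9 3
Double every second digit counting from the check-digit position (so the 1st, 3rd, 5th, ... of the partial from the right).
  doubled (with −9 where >9): 2 1 5 4 0 3 0 6 → sum 21
  kept as-is: 0 7 7 3 4 2 9 → sum 32
Total = 21 + 32 = 53.
Check digit = (10 − (53 mod 10)) mod 10 = 7.

7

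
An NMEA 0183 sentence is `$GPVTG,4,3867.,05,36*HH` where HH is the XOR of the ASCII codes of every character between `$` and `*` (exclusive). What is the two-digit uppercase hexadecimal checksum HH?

XOR the ASCII codes of the payload characters:
  'G' = 0x47 → acc = 0x47
  'P' = 0x50 → acc = 0x17
  'V' = 0x56 → acc = 0x41
  'T' = 0x54 → acc = 0x15
  'G' = 0x47 → acc = 0x52
  ',' = 0x2C → acc = 0x7E
  '4' = 0x34 → acc = 0x4A
  ',' = 0x2C → acc = 0x66
  '3' = 0x33 → acc = 0x55
  '8' = 0x38 → acc = 0x6D
  '6' = 0x36 → acc = 0x5B
  '7' = 0x37 → acc = 0x6C
  '.' = 0x2E → acc = 0x42
  ',' = 0x2C → acc = 0x6E
  '0' = 0x30 → acc = 0x5E
  '5' = 0x35 → acc = 0x6B
  ',' = 0x2C → acc = 0x47
  '3' = 0x33 → acc = 0x74
  '6' = 0x36 → acc = 0x42
Checksum = 0x42.

42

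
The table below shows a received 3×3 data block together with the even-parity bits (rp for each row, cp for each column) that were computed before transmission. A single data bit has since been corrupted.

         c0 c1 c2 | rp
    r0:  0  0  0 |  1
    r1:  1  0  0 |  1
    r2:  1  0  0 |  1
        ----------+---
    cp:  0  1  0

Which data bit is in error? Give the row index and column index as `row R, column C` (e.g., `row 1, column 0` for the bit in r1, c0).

row 0, column 1

Recompute each row's even parity and compare to rp:
  r0: data parity 0, sent rp 1 → mismatch
  r1: data parity 1, sent rp 1 → ok
  r2: data parity 1, sent rp 1 → ok
Recompute each column's even parity and compare to cp:
  c0: data parity 0, sent cp 0 → ok
  c1: data parity 0, sent cp 1 → mismatch
  c2: data parity 0, sent cp 0 → ok
Exactly one row (r0) and one column (c1) fail → the flipped bit is at their intersection.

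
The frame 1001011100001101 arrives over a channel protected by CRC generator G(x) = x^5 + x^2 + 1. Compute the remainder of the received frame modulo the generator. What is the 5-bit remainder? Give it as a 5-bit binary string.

11010

Modulo-2 division of 1001011100001101 by 100101:
  pos 0: 100101 XOR 100101 = 000000
  pos 6: 110000 XOR 100101 = 010101
  pos 7: 101011 XOR 100101 = 001110
  pos 9: 111010 XOR 100101 = 011111
  pos 10: 111111 XOR 100101 = 011010
Remainder = 11010 (nonzero — an error is detected).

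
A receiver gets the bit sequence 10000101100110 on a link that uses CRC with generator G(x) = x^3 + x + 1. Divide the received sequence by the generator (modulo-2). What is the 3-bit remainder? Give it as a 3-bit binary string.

011

Modulo-2 division of 10000101100110 by 1011:
  pos 0: 1000 XOR 1011 = 0011
  pos 2: 1101 XOR 1011 = 0110
  pos 3: 1100 XOR 1011 = 0111
  pos 4: 1111 XOR 1011 = 0100
  pos 5: 1001 XOR 1011 = 0010
  pos 7: 1000 XOR 1011 = 0011
  pos 9: 1111 XOR 1011 = 0100
  pos 10: 1000 XOR 1011 = 0011
Remainder = 011 (nonzero — an error is detected).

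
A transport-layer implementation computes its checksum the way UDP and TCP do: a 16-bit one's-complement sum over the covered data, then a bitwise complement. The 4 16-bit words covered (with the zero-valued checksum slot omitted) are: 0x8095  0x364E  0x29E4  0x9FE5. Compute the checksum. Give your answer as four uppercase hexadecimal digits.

One's-complement addition (fold any carry out of bit 15 back into bit 0):
  0x8095 + 0x364E = 0x0B6E3
  0xB6E3 + 0x29E4 = 0x0E0C7
  0xE0C7 + 0x9FE5 = 0x180AC → wrap carry → 0x80AD
One's-complement sum = 0x80AD.
Checksum = ~0x80AD & 0xFFFF = 0x7F52.

7F52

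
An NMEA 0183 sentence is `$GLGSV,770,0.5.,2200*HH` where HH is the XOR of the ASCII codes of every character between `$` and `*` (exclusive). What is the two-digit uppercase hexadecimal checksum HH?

XOR the ASCII codes of the payload characters:
  'G' = 0x47 → acc = 0x47
  'L' = 0x4C → acc = 0x0B
  'G' = 0x47 → acc = 0x4C
  'S' = 0x53 → acc = 0x1F
  'V' = 0x56 → acc = 0x49
  ',' = 0x2C → acc = 0x65
  '7' = 0x37 → acc = 0x52
  '7' = 0x37 → acc = 0x65
  '0' = 0x30 → acc = 0x55
  ',' = 0x2C → acc = 0x79
  '0' = 0x30 → acc = 0x49
  '.' = 0x2E → acc = 0x67
  '5' = 0x35 → acc = 0x52
  '.' = 0x2E → acc = 0x7C
  ',' = 0x2C → acc = 0x50
  '2' = 0x32 → acc = 0x62
  '2' = 0x32 → acc = 0x50
  '0' = 0x30 → acc = 0x60
  '0' = 0x30 → acc = 0x50
Checksum = 0x50.

50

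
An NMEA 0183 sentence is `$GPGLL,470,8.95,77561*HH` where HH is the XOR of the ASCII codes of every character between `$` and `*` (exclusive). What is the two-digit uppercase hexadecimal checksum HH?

67

XOR the ASCII codes of the payload characters:
  'G' = 0x47 → acc = 0x47
  'P' = 0x50 → acc = 0x17
  'G' = 0x47 → acc = 0x50
  'L' = 0x4C → acc = 0x1C
  'L' = 0x4C → acc = 0x50
  ',' = 0x2C → acc = 0x7C
  '4' = 0x34 → acc = 0x48
  '7' = 0x37 → acc = 0x7F
  '0' = 0x30 → acc = 0x4F
  ',' = 0x2C → acc = 0x63
  '8' = 0x38 → acc = 0x5B
  '.' = 0x2E → acc = 0x75
  '9' = 0x39 → acc = 0x4C
  '5' = 0x35 → acc = 0x79
  ',' = 0x2C → acc = 0x55
  '7' = 0x37 → acc = 0x62
  '7' = 0x37 → acc = 0x55
  '5' = 0x35 → acc = 0x60
  '6' = 0x36 → acc = 0x56
  '1' = 0x31 → acc = 0x67
Checksum = 0x67.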